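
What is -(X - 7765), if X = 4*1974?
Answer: -131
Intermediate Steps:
X = 7896
-(X - 7765) = -(7896 - 7765) = -1*131 = -131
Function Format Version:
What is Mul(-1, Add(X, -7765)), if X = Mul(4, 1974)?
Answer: -131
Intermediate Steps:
X = 7896
Mul(-1, Add(X, -7765)) = Mul(-1, Add(7896, -7765)) = Mul(-1, 131) = -131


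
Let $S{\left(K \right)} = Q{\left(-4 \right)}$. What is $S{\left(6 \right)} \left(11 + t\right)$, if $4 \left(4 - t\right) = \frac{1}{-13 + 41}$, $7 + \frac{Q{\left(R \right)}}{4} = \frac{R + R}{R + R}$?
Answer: $- \frac{5037}{14} \approx -359.79$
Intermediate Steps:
$Q{\left(R \right)} = -24$ ($Q{\left(R \right)} = -28 + 4 \frac{R + R}{R + R} = -28 + 4 \frac{2 R}{2 R} = -28 + 4 \cdot 2 R \frac{1}{2 R} = -28 + 4 \cdot 1 = -28 + 4 = -24$)
$S{\left(K \right)} = -24$
$t = \frac{447}{112}$ ($t = 4 - \frac{1}{4 \left(-13 + 41\right)} = 4 - \frac{1}{4 \cdot 28} = 4 - \frac{1}{112} = \frac{447}{112} \approx 3.9911$)
$S{\left(6 \right)} \left(11 + t\right) = - 24 \left(11 + \frac{447}{112}\right) = \left(-24\right) \frac{1679}{112} = - \frac{5037}{14}$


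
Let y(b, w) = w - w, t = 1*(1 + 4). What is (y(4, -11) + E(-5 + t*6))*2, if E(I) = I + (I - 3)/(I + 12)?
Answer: 1894/37 ≈ 51.189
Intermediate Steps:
t = 5 (t = 1*5 = 5)
y(b, w) = 0
E(I) = I + (-3 + I)/(12 + I)
(y(4, -11) + E(-5 + t*6))*2 = (0 + (-3 + (-5 + 5*6)² + 13*(-5 + 5*6))/(12 + (-5 + 5*6)))*2 = (0 + (-3 + (-5 + 30)² + 13*(-5 + 30))/(12 + (-5 + 30)))*2 = (0 + (-3 + 25² + 13*25)/(12 + 25))*2 = (0 + (-3 + 625 + 325)/37)*2 = (0 + (1/37)*947)*2 = (0 + 947/37)*2 = (947/37)*2 = 1894/37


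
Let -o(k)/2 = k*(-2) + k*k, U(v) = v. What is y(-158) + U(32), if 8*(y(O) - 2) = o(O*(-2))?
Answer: -24772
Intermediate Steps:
o(k) = -2*k² + 4*k (o(k) = -2*(k*(-2) + k*k) = -2*(-2*k + k²) = -2*(k² - 2*k) = -2*k² + 4*k)
y(O) = 2 - O*(2 + 2*O)/2 (y(O) = 2 + (2*(O*(-2))*(2 - O*(-2)))/8 = 2 + (2*(-2*O)*(2 - (-2)*O))/8 = 2 + (2*(-2*O)*(2 + 2*O))/8 = 2 + (-4*O*(2 + 2*O))/8 = 2 - O*(2 + 2*O)/2)
y(-158) + U(32) = (2 - 1*(-158)*(1 - 158)) + 32 = (2 - 1*(-158)*(-157)) + 32 = (2 - 24806) + 32 = -24804 + 32 = -24772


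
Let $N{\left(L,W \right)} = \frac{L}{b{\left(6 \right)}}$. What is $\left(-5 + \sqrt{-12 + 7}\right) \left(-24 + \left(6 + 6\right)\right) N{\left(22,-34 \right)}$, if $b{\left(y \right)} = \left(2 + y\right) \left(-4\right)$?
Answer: $- \frac{165}{4} + \frac{33 i \sqrt{5}}{4} \approx -41.25 + 18.448 i$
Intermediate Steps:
$b{\left(y \right)} = -8 - 4 y$
$N{\left(L,W \right)} = - \frac{L}{32}$ ($N{\left(L,W \right)} = \frac{L}{-8 - 24} = \frac{L}{-32} = L \left(- \frac{1}{32}\right) = - \frac{L}{32}$)
$\left(-5 + \sqrt{-12 + 7}\right) \left(-24 + \left(6 + 6\right)\right) N{\left(22,-34 \right)} = \left(-5 + \sqrt{-12 + 7}\right) \left(-24 + \left(6 + 6\right)\right) \left(\left(- \frac{1}{32}\right) 22\right) = \left(-5 + \sqrt{-5}\right) \left(-24 + 12\right) \left(- \frac{11}{16}\right) = \left(-5 + i \sqrt{5}\right) \left(-12\right) \left(- \frac{11}{16}\right) = \left(60 - 12 i \sqrt{5}\right) \left(- \frac{11}{16}\right) = - \frac{165}{4} + \frac{33 i \sqrt{5}}{4}$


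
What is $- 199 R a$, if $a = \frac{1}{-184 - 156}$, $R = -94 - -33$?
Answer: $- \frac{12139}{340} \approx -35.703$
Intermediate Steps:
$R = -61$ ($R = -94 + 33 = -61$)
$a = - \frac{1}{340}$ ($a = \frac{1}{-340} = - \frac{1}{340} \approx -0.0029412$)
$- 199 R a = \left(-199\right) \left(-61\right) \left(- \frac{1}{340}\right) = 12139 \left(- \frac{1}{340}\right) = - \frac{12139}{340}$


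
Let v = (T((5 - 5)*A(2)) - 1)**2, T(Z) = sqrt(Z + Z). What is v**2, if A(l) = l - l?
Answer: 1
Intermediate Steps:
A(l) = 0
T(Z) = sqrt(2)*sqrt(Z) (T(Z) = sqrt(2*Z) = sqrt(2)*sqrt(Z))
v = 1 (v = (sqrt(2)*sqrt((5 - 5)*0) - 1)**2 = (sqrt(2)*sqrt(0*0) - 1)**2 = (sqrt(2)*sqrt(0) - 1)**2 = (sqrt(2)*0 - 1)**2 = (0 - 1)**2 = (-1)**2 = 1)
v**2 = 1**2 = 1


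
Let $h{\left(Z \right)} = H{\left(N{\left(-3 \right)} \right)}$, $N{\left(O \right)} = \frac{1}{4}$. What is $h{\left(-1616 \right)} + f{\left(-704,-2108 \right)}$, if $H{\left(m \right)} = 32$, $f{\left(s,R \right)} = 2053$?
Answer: $2085$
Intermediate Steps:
$N{\left(O \right)} = \frac{1}{4}$
$h{\left(Z \right)} = 32$
$h{\left(-1616 \right)} + f{\left(-704,-2108 \right)} = 32 + 2053 = 2085$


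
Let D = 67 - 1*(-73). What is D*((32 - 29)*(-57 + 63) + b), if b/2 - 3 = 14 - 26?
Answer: 0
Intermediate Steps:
D = 140 (D = 67 + 73 = 140)
b = -18 (b = 6 + 2*(14 - 26) = 6 + 2*(-12) = 6 - 24 = -18)
D*((32 - 29)*(-57 + 63) + b) = 140*((32 - 29)*(-57 + 63) - 18) = 140*(3*6 - 18) = 140*(18 - 18) = 140*0 = 0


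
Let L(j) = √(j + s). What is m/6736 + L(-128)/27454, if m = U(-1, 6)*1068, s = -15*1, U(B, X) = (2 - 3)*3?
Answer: -801/1684 + I*√143/27454 ≈ -0.47565 + 0.00043557*I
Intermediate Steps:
U(B, X) = -3 (U(B, X) = -1*3 = -3)
s = -15
m = -3204 (m = -3*1068 = -3204)
L(j) = √(-15 + j) (L(j) = √(j - 15) = √(-15 + j))
m/6736 + L(-128)/27454 = -3204/6736 + √(-15 - 128)/27454 = -3204*1/6736 + √(-143)*(1/27454) = -801/1684 + (I*√143)*(1/27454) = -801/1684 + I*√143/27454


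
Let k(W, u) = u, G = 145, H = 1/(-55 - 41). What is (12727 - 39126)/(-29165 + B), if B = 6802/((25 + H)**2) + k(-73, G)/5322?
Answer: 808579715481078/892965570639281 ≈ 0.90550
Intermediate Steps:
H = -1/96 (H = 1/(-96) = -1/96 ≈ -0.010417)
B = 334455952849/30629179722 (B = 6802/((25 - 1/96)**2) + 145/5322 = 6802/((2399/96)**2) + 145*(1/5322) = 6802/(5755201/9216) + 145/5322 = 6802*(9216/5755201) + 145/5322 = 62687232/5755201 + 145/5322 = 334455952849/30629179722 ≈ 10.920)
(12727 - 39126)/(-29165 + B) = (12727 - 39126)/(-29165 + 334455952849/30629179722) = -26399/(-892965570639281/30629179722) = -26399*(-30629179722/892965570639281) = 808579715481078/892965570639281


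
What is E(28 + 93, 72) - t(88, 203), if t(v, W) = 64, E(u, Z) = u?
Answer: 57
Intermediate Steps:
E(28 + 93, 72) - t(88, 203) = (28 + 93) - 1*64 = 121 - 64 = 57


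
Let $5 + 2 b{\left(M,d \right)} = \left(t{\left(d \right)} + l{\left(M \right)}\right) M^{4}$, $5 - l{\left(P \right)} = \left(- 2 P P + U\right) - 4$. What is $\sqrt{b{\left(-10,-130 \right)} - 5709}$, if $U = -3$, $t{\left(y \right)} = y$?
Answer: $\frac{\sqrt{1617154}}{2} \approx 635.84$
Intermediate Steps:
$l{\left(P \right)} = 12 + 2 P^{2}$ ($l{\left(P \right)} = 5 - \left(\left(- 2 P P - 3\right) - 4\right) = 5 - \left(\left(- 2 P^{2} - 3\right) - 4\right) = 5 - \left(\left(-3 - 2 P^{2}\right) - 4\right) = 5 - \left(-7 - 2 P^{2}\right) = 5 + \left(7 + 2 P^{2}\right) = 12 + 2 P^{2}$)
$b{\left(M,d \right)} = - \frac{5}{2} + \frac{M^{4} \left(12 + d + 2 M^{2}\right)}{2}$ ($b{\left(M,d \right)} = - \frac{5}{2} + \frac{\left(d + \left(12 + 2 M^{2}\right)\right) M^{4}}{2} = - \frac{5}{2} + \frac{\left(12 + d + 2 M^{2}\right) M^{4}}{2} = - \frac{5}{2} + \frac{M^{4} \left(12 + d + 2 M^{2}\right)}{2}$)
$\sqrt{b{\left(-10,-130 \right)} - 5709} = \sqrt{\left(- \frac{5}{2} + \left(-10\right)^{4} \left(6 + \left(-10\right)^{2}\right) + \frac{1}{2} \left(-130\right) \left(-10\right)^{4}\right) - 5709} = \sqrt{\left(- \frac{5}{2} + 10000 \left(6 + 100\right) + \frac{1}{2} \left(-130\right) 10000\right) - 5709} = \sqrt{\left(- \frac{5}{2} + 10000 \cdot 106 - 650000\right) - 5709} = \sqrt{\left(- \frac{5}{2} + 1060000 - 650000\right) - 5709} = \sqrt{\frac{819995}{2} - 5709} = \sqrt{\frac{808577}{2}} = \frac{\sqrt{1617154}}{2}$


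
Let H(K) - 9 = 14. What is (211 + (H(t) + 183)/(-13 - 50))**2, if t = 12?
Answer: 171269569/3969 ≈ 43152.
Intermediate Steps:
H(K) = 23 (H(K) = 9 + 14 = 23)
(211 + (H(t) + 183)/(-13 - 50))**2 = (211 + (23 + 183)/(-13 - 50))**2 = (211 + 206/(-63))**2 = (211 + 206*(-1/63))**2 = (211 - 206/63)**2 = (13087/63)**2 = 171269569/3969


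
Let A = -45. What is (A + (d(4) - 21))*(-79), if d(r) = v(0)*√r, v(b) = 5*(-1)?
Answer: 6004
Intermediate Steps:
v(b) = -5
d(r) = -5*√r
(A + (d(4) - 21))*(-79) = (-45 + (-5*√4 - 21))*(-79) = (-45 + (-5*2 - 21))*(-79) = (-45 + (-10 - 21))*(-79) = (-45 - 31)*(-79) = -76*(-79) = 6004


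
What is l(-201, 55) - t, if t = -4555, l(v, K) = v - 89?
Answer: 4265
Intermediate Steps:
l(v, K) = -89 + v
l(-201, 55) - t = (-89 - 201) - 1*(-4555) = -290 + 4555 = 4265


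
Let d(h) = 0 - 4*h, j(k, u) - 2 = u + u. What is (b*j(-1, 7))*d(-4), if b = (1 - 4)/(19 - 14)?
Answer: -768/5 ≈ -153.60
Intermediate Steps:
j(k, u) = 2 + 2*u (j(k, u) = 2 + (u + u) = 2 + 2*u)
d(h) = -4*h
b = -3/5 ≈ -0.60000
(b*j(-1, 7))*d(-4) = (-3*(2 + 2*7)/5)*(-4*(-4)) = -3*(2 + 14)/5*16 = -3/5*16*16 = -48/5*16 = -768/5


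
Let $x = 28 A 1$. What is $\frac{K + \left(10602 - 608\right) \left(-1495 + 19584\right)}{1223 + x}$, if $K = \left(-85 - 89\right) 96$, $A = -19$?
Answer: $\frac{180764762}{691} \approx 2.616 \cdot 10^{5}$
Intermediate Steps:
$x = -532$ ($x = 28 \left(-19\right) 1 = \left(-532\right) 1 = -532$)
$K = -16704$ ($K = \left(-174\right) 96 = -16704$)
$\frac{K + \left(10602 - 608\right) \left(-1495 + 19584\right)}{1223 + x} = \frac{-16704 + \left(10602 - 608\right) \left(-1495 + 19584\right)}{1223 - 532} = \frac{-16704 + 9994 \cdot 18089}{691} = \left(-16704 + 180781466\right) \frac{1}{691} = 180764762 \cdot \frac{1}{691} = \frac{180764762}{691}$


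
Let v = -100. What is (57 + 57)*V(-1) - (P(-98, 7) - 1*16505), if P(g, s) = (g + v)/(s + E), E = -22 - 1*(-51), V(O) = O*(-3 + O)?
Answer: 33933/2 ≈ 16967.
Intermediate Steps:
E = 29 (E = -22 + 51 = 29)
P(g, s) = (-100 + g)/(29 + s) (P(g, s) = (g - 100)/(s + 29) = (-100 + g)/(29 + s))
(57 + 57)*V(-1) - (P(-98, 7) - 1*16505) = (57 + 57)*(-(-3 - 1)) - ((-100 - 98)/(29 + 7) - 1*16505) = 114*(-1*(-4)) - (-198/36 - 16505) = 114*4 - ((1/36)*(-198) - 16505) = 456 - (-11/2 - 16505) = 456 - 1*(-33021/2) = 456 + 33021/2 = 33933/2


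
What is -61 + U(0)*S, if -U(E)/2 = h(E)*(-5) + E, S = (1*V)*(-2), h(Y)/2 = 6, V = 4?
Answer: -1021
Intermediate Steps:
h(Y) = 12 (h(Y) = 2*6 = 12)
S = -8 (S = (1*4)*(-2) = 4*(-2) = -8)
U(E) = 120 - 2*E (U(E) = -2*(12*(-5) + E) = -2*(-60 + E) = 120 - 2*E)
-61 + U(0)*S = -61 + (120 - 2*0)*(-8) = -61 + (120 + 0)*(-8) = -61 + 120*(-8) = -61 - 960 = -1021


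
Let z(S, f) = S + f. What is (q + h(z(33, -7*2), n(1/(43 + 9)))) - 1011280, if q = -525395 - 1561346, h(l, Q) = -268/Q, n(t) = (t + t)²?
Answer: -3279189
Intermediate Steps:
n(t) = 4*t² (n(t) = (2*t)² = 4*t²)
q = -2086741
(q + h(z(33, -7*2), n(1/(43 + 9)))) - 1011280 = (-2086741 - 268*(43 + 9)²/4) - 1011280 = (-2086741 - 268/(4*(1/52)²)) - 1011280 = (-2086741 - 268/(4*(1/2704))) - 1011280 = (-2086741 - 268/1/676) - 1011280 = (-2086741 - 268*676) - 1011280 = (-2086741 - 181168) - 1011280 = -2267909 - 1011280 = -3279189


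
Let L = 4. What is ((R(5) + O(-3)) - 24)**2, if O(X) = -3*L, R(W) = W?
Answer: 961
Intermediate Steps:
O(X) = -12 (O(X) = -3*4 = -12)
((R(5) + O(-3)) - 24)**2 = ((5 - 12) - 24)**2 = (-7 - 24)**2 = (-31)**2 = 961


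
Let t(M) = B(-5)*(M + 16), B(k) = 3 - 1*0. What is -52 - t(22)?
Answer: -166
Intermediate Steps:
B(k) = 3 (B(k) = 3 + 0 = 3)
t(M) = 48 + 3*M (t(M) = 3*(M + 16) = 3*(16 + M) = 48 + 3*M)
-52 - t(22) = -52 - (48 + 3*22) = -52 - (48 + 66) = -52 - 1*114 = -52 - 114 = -166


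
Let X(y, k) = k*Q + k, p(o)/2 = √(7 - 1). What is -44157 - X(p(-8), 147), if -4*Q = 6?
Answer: -88167/2 ≈ -44084.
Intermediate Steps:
Q = -3/2 (Q = -¼*6 = -3/2 ≈ -1.5000)
p(o) = 2*√6 (p(o) = 2*√(7 - 1) = 2*√6)
X(y, k) = -k/2 (X(y, k) = k*(-3/2) + k = -3*k/2 + k = -k/2)
-44157 - X(p(-8), 147) = -44157 - (-1)*147/2 = -44157 - 1*(-147/2) = -44157 + 147/2 = -88167/2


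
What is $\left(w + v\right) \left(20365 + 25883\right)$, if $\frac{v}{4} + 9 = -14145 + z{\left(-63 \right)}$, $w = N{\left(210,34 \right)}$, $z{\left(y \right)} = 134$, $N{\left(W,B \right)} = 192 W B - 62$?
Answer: $60804003024$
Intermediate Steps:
$N{\left(W,B \right)} = -62 + 192 B W$ ($N{\left(W,B \right)} = 192 B W - 62 = -62 + 192 B W$)
$w = 1370818$ ($w = -62 + 192 \cdot 34 \cdot 210 = -62 + 1370880 = 1370818$)
$v = -56080$ ($v = -36 + 4 \left(-14145 + 134\right) = -36 + 4 \left(-14011\right) = -36 - 56044 = -56080$)
$\left(w + v\right) \left(20365 + 25883\right) = \left(1370818 - 56080\right) \left(20365 + 25883\right) = 1314738 \cdot 46248 = 60804003024$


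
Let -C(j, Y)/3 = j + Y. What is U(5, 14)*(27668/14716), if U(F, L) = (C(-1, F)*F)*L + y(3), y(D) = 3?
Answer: -5789529/3679 ≈ -1573.7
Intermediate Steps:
C(j, Y) = -3*Y - 3*j (C(j, Y) = -3*(j + Y) = -3*(Y + j) = -3*Y - 3*j)
U(F, L) = 3 + F*L*(3 - 3*F) (U(F, L) = ((-3*F - 3*(-1))*F)*L + 3 = ((-3*F + 3)*F)*L + 3 = ((3 - 3*F)*F)*L + 3 = (F*(3 - 3*F))*L + 3 = F*L*(3 - 3*F) + 3 = 3 + F*L*(3 - 3*F))
U(5, 14)*(27668/14716) = (3 - 3*5*14*(-1 + 5))*(27668/14716) = (3 - 3*5*14*4)*(27668*(1/14716)) = (3 - 840)*(6917/3679) = -837*6917/3679 = -5789529/3679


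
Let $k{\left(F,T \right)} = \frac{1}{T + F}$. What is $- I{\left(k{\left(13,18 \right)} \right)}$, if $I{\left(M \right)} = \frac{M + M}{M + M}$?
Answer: $-1$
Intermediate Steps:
$k{\left(F,T \right)} = \frac{1}{F + T}$
$I{\left(M \right)} = 1$ ($I{\left(M \right)} = \frac{2 M}{2 M} = 2 M \frac{1}{2 M} = 1$)
$- I{\left(k{\left(13,18 \right)} \right)} = \left(-1\right) 1 = -1$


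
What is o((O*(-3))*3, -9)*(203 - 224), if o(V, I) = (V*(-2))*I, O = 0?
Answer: 0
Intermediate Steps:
o(V, I) = -2*I*V (o(V, I) = (-2*V)*I = -2*I*V)
o((O*(-3))*3, -9)*(203 - 224) = (-2*(-9)*(0*(-3))*3)*(203 - 224) = -2*(-9)*0*3*(-21) = -2*(-9)*0*(-21) = 0*(-21) = 0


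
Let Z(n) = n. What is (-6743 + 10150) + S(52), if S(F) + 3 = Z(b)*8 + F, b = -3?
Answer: 3432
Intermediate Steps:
S(F) = -27 + F (S(F) = -3 + (-3*8 + F) = -3 + (-24 + F) = -27 + F)
(-6743 + 10150) + S(52) = (-6743 + 10150) + (-27 + 52) = 3407 + 25 = 3432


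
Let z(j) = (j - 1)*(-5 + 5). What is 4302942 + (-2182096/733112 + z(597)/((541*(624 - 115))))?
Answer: 394317029176/91639 ≈ 4.3029e+6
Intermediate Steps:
z(j) = 0 (z(j) = (-1 + j)*0 = 0)
4302942 + (-2182096/733112 + z(597)/((541*(624 - 115)))) = 4302942 + (-2182096/733112 + 0/((541*(624 - 115)))) = 4302942 + (-2182096*1/733112 + 0/((541*509))) = 4302942 + (-272762/91639 + 0/275369) = 4302942 + (-272762/91639 + 0*(1/275369)) = 4302942 + (-272762/91639 + 0) = 4302942 - 272762/91639 = 394317029176/91639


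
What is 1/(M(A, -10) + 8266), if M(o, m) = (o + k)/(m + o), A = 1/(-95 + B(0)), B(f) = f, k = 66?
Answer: 951/7854697 ≈ 0.00012107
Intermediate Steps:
A = -1/95 (A = 1/(-95 + 0) = 1/(-95) = -1/95 ≈ -0.010526)
M(o, m) = (66 + o)/(m + o) (M(o, m) = (o + 66)/(m + o) = (66 + o)/(m + o))
1/(M(A, -10) + 8266) = 1/((66 - 1/95)/(-10 - 1/95) + 8266) = 1/((6269/95)/(-951/95) + 8266) = 1/(-95/951*6269/95 + 8266) = 1/(-6269/951 + 8266) = 1/(7854697/951) = 951/7854697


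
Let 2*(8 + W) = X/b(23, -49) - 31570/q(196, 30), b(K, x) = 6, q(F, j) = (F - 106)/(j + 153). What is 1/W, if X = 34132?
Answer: -6/175559 ≈ -3.4177e-5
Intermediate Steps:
q(F, j) = (-106 + F)/(153 + j)
W = -175559/6 (W = -8 + (34132/6 - 31570*(153 + 30)/(-106 + 196))/2 = -8 + (34132*(1/6) - 31570/(90/183))/2 = -8 + (17066/3 - 31570/((1/183)*90))/2 = -8 + (17066/3 - 31570/30/61)/2 = -8 + (17066/3 - 31570*61/30)/2 = -8 + (17066/3 - 192577/3)/2 = -8 + (1/2)*(-175511/3) = -8 - 175511/6 = -175559/6 ≈ -29260.)
1/W = 1/(-175559/6) = -6/175559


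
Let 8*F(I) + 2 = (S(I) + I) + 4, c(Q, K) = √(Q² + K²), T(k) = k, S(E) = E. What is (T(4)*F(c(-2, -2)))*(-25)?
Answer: -25 - 50*√2 ≈ -95.711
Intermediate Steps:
c(Q, K) = √(K² + Q²)
F(I) = ¼ + I/4 (F(I) = -¼ + ((I + I) + 4)/8 = -¼ + (2*I + 4)/8 = -¼ + (4 + 2*I)/8 = -¼ + (½ + I/4) = ¼ + I/4)
(T(4)*F(c(-2, -2)))*(-25) = (4*(¼ + √((-2)² + (-2)²)/4))*(-25) = (4*(¼ + √(4 + 4)/4))*(-25) = (4*(¼ + √8/4))*(-25) = (4*(¼ + (2*√2)/4))*(-25) = (4*(¼ + √2/2))*(-25) = (1 + 2*√2)*(-25) = -25 - 50*√2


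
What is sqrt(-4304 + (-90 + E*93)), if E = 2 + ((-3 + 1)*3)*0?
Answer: 4*I*sqrt(263) ≈ 64.869*I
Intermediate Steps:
E = 2 (E = 2 - 2*3*0 = 2 - 6*0 = 2 + 0 = 2)
sqrt(-4304 + (-90 + E*93)) = sqrt(-4304 + (-90 + 2*93)) = sqrt(-4304 + (-90 + 186)) = sqrt(-4304 + 96) = sqrt(-4208) = 4*I*sqrt(263)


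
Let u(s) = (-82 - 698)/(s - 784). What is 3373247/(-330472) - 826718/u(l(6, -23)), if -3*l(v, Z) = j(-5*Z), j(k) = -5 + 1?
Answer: -160374570925447/193326120 ≈ -8.2956e+5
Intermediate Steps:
j(k) = -4
l(v, Z) = 4/3 (l(v, Z) = -1/3*(-4) = 4/3)
u(s) = -780/(-784 + s)
3373247/(-330472) - 826718/u(l(6, -23)) = 3373247/(-330472) - 826718/((-780/(-784 + 4/3))) = 3373247*(-1/330472) - 826718/((-780/(-2348/3))) = -3373247/330472 - 826718/((-780*(-3/2348))) = -3373247/330472 - 826718/585/587 = -3373247/330472 - 826718*587/585 = -3373247/330472 - 485283466/585 = -160374570925447/193326120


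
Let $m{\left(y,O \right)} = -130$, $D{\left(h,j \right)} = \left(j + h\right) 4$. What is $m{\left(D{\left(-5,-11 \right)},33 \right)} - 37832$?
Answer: $-37962$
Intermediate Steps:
$D{\left(h,j \right)} = 4 h + 4 j$ ($D{\left(h,j \right)} = \left(h + j\right) 4 = 4 h + 4 j$)
$m{\left(D{\left(-5,-11 \right)},33 \right)} - 37832 = -130 - 37832 = -37962$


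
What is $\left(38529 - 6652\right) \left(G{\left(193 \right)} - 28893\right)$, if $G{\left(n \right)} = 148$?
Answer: $-916304365$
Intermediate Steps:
$\left(38529 - 6652\right) \left(G{\left(193 \right)} - 28893\right) = \left(38529 - 6652\right) \left(148 - 28893\right) = \left(38529 - 6652\right) \left(-28745\right) = 31877 \left(-28745\right) = -916304365$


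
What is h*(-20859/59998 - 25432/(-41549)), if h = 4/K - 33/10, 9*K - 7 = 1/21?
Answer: 88200765321/184471410748 ≈ 0.47813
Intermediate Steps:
K = 148/189 (K = 7/9 + (⅑)/21 = 7/9 + (⅑)*(1/21) = 7/9 + 1/189 = 148/189 ≈ 0.78307)
h = 669/370 (h = 4/(148/189) - 33/10 = 4*(189/148) - 33*⅒ = 189/37 - 33/10 = 669/370 ≈ 1.8081)
h*(-20859/59998 - 25432/(-41549)) = 669*(-20859/59998 - 25432/(-41549))/370 = 669*(-20859*1/59998 - 25432*(-1/41549))/370 = 669*(-20859/59998 + 25432/41549)/370 = (669/370)*(659198545/2492856902) = 88200765321/184471410748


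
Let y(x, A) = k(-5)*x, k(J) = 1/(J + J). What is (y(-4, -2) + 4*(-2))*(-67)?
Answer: 2546/5 ≈ 509.20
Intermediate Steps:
k(J) = 1/(2*J)
y(x, A) = -x/10 (y(x, A) = ((½)/(-5))*x = ((½)*(-⅕))*x = -x/10)
(y(-4, -2) + 4*(-2))*(-67) = (-⅒*(-4) + 4*(-2))*(-67) = (⅖ - 8)*(-67) = -38/5*(-67) = 2546/5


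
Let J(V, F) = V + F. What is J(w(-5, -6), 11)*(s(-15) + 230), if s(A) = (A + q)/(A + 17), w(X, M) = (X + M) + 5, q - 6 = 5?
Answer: 1140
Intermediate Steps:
q = 11 (q = 6 + 5 = 11)
w(X, M) = 5 + M + X (w(X, M) = (M + X) + 5 = 5 + M + X)
J(V, F) = F + V
s(A) = (11 + A)/(17 + A) (s(A) = (A + 11)/(A + 17) = (11 + A)/(17 + A))
J(w(-5, -6), 11)*(s(-15) + 230) = (11 + (5 - 6 - 5))*((11 - 15)/(17 - 15) + 230) = (11 - 6)*(-4/2 + 230) = 5*((½)*(-4) + 230) = 5*(-2 + 230) = 5*228 = 1140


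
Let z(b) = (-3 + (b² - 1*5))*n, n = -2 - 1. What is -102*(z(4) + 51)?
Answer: -2754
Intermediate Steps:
n = -3
z(b) = 24 - 3*b² (z(b) = (-3 + (b² - 1*5))*(-3) = (-3 + (b² - 5))*(-3) = (-3 + (-5 + b²))*(-3) = (-8 + b²)*(-3) = 24 - 3*b²)
-102*(z(4) + 51) = -102*((24 - 3*4²) + 51) = -102*((24 - 3*16) + 51) = -102*((24 - 48) + 51) = -102*(-24 + 51) = -102*27 = -2754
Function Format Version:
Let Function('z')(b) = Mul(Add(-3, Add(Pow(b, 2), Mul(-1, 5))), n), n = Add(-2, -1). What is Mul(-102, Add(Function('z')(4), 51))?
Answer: -2754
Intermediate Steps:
n = -3
Function('z')(b) = Add(24, Mul(-3, Pow(b, 2))) (Function('z')(b) = Mul(Add(-3, Add(Pow(b, 2), Mul(-1, 5))), -3) = Mul(Add(-3, Add(Pow(b, 2), -5)), -3) = Mul(Add(-3, Add(-5, Pow(b, 2))), -3) = Mul(Add(-8, Pow(b, 2)), -3) = Add(24, Mul(-3, Pow(b, 2))))
Mul(-102, Add(Function('z')(4), 51)) = Mul(-102, Add(Add(24, Mul(-3, Pow(4, 2))), 51)) = Mul(-102, Add(Add(24, Mul(-3, 16)), 51)) = Mul(-102, Add(Add(24, -48), 51)) = Mul(-102, Add(-24, 51)) = Mul(-102, 27) = -2754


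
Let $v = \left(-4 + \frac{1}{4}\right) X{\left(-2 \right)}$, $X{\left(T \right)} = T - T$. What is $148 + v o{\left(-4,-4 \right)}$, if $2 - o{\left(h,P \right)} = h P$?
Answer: $148$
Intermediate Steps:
$o{\left(h,P \right)} = 2 - P h$ ($o{\left(h,P \right)} = 2 - h P = 2 - P h$)
$X{\left(T \right)} = 0$
$v = 0$ ($v = \left(-4 + \frac{1}{4}\right) 0 = \left(- \frac{15}{4}\right) 0 = 0$)
$148 + v o{\left(-4,-4 \right)} = 148 + 0 \left(2 - \left(-4\right) \left(-4\right)\right) = 148 + 0 \left(2 - 16\right) = 148 + 0 \left(-14\right) = 148 + 0 = 148$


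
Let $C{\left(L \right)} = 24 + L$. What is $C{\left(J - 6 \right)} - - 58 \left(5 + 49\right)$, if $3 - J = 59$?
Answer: $3094$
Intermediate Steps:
$J = -56$ ($J = 3 - 59 = -56$)
$C{\left(J - 6 \right)} - - 58 \left(5 + 49\right) = \left(24 - 62\right) - - 58 \left(5 + 49\right) = \left(24 - 62\right) - \left(-58\right) 54 = \left(24 - 62\right) - -3132 = -38 + 3132 = 3094$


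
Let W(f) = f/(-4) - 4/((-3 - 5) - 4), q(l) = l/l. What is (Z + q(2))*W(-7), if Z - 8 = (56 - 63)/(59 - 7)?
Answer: 11525/624 ≈ 18.470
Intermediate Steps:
q(l) = 1
Z = 409/52 (Z = 8 + (56 - 63)/(59 - 7) = 8 - 7/52 = 409/52 ≈ 7.8654)
W(f) = ⅓ - f/4 (W(f) = f*(-¼) - 4/(-8 - 4) = -f/4 - 4/(-12) = -f/4 - 4*(-1/12) = -f/4 + ⅓ = ⅓ - f/4)
(Z + q(2))*W(-7) = (409/52 + 1)*(⅓ - ¼*(-7)) = 461*(⅓ + 7/4)/52 = (461/52)*(25/12) = 11525/624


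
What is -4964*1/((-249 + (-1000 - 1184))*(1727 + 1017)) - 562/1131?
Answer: -312198595/629227326 ≈ -0.49616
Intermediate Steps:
-4964*1/((-249 + (-1000 - 1184))*(1727 + 1017)) - 562/1131 = -4964*1/(2744*(-249 - 2184)) - 562*1/1131 = -4964/((-2433*2744)) - 562/1131 = -4964/(-6676152) - 562/1131 = -4964*(-1/6676152) - 562/1131 = 1241/1669038 - 562/1131 = -312198595/629227326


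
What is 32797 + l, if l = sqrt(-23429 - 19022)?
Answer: 32797 + I*sqrt(42451) ≈ 32797.0 + 206.04*I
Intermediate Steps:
l = I*sqrt(42451) (l = sqrt(-42451) = I*sqrt(42451) ≈ 206.04*I)
32797 + l = 32797 + I*sqrt(42451)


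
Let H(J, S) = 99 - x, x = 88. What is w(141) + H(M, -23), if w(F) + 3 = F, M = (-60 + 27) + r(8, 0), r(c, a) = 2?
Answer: 149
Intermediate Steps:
M = -31 (M = (-60 + 27) + 2 = -33 + 2 = -31)
w(F) = -3 + F
H(J, S) = 11 (H(J, S) = 99 - 1*88 = 99 - 88 = 11)
w(141) + H(M, -23) = (-3 + 141) + 11 = 138 + 11 = 149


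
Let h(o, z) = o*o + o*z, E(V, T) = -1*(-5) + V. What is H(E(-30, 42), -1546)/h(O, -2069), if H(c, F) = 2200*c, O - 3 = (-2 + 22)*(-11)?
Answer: -27500/248031 ≈ -0.11087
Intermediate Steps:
E(V, T) = 5 + V
O = -217 (O = 3 + (-2 + 22)*(-11) = 3 + 20*(-11) = 3 - 220 = -217)
h(o, z) = o² + o*z
H(E(-30, 42), -1546)/h(O, -2069) = (2200*(5 - 30))/((-217*(-217 - 2069))) = (2200*(-25))/((-217*(-2286))) = -55000/496062 = -55000*1/496062 = -27500/248031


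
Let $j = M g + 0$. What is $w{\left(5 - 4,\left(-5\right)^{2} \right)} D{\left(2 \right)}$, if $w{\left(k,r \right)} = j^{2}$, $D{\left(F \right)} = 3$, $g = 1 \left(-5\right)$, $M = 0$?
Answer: $0$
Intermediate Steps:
$g = -5$
$j = 0$ ($j = 0 \left(-5\right) + 0 = 0 + 0 = 0$)
$w{\left(k,r \right)} = 0$ ($w{\left(k,r \right)} = 0^{2} = 0$)
$w{\left(5 - 4,\left(-5\right)^{2} \right)} D{\left(2 \right)} = 0 \cdot 3 = 0$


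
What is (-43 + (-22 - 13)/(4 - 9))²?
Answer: 1296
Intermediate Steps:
(-43 + (-22 - 13)/(4 - 9))² = (-43 - 35/(-5))² = (-43 - 35*(-⅕))² = (-43 + 7)² = (-36)² = 1296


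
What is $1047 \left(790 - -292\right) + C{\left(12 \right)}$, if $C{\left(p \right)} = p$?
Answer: $1132866$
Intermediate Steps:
$1047 \left(790 - -292\right) + C{\left(12 \right)} = 1047 \left(790 - -292\right) + 12 = 1047 \left(790 + 292\right) + 12 = 1047 \cdot 1082 + 12 = 1132854 + 12 = 1132866$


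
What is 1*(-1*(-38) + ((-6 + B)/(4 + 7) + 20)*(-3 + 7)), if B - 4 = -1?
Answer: 1286/11 ≈ 116.91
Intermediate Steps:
B = 3 (B = 4 - 1 = 3)
1*(-1*(-38) + ((-6 + B)/(4 + 7) + 20)*(-3 + 7)) = 1*(-1*(-38) + ((-6 + 3)/(4 + 7) + 20)*(-3 + 7)) = 1*(38 + (-3/11 + 20)*4) = 1*(38 + (217/11)*4) = 1*(38 + 868/11) = 1*(1286/11) = 1286/11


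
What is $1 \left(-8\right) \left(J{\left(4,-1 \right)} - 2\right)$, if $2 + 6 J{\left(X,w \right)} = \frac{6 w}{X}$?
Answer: $\frac{62}{3} \approx 20.667$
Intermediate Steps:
$J{\left(X,w \right)} = - \frac{1}{3} + \frac{w}{X}$ ($J{\left(X,w \right)} = - \frac{1}{3} + \frac{6 w \frac{1}{X}}{6} = - \frac{1}{3} + \frac{w}{X}$)
$1 \left(-8\right) \left(J{\left(4,-1 \right)} - 2\right) = 1 \left(-8\right) \left(\frac{-1 - \frac{4}{3}}{4} - 2\right) = - 8 \left(\frac{-1 - \frac{4}{3}}{4} - 2\right) = - 8 \left(\frac{1}{4} \left(- \frac{7}{3}\right) - 2\right) = - 8 \left(- \frac{7}{12} - 2\right) = \left(-8\right) \left(- \frac{31}{12}\right) = \frac{62}{3}$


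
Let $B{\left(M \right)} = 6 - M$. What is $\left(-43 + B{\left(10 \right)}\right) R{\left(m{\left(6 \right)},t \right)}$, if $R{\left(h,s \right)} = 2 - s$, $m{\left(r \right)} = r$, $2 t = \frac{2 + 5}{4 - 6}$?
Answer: $- \frac{705}{4} \approx -176.25$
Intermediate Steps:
$t = - \frac{7}{4}$ ($t = \frac{\left(2 + 5\right) \frac{1}{4 - 6}}{2} = \frac{7 \frac{1}{-2}}{2} = \frac{7 \left(- \frac{1}{2}\right)}{2} = \frac{1}{2} \left(- \frac{7}{2}\right) = - \frac{7}{4} \approx -1.75$)
$\left(-43 + B{\left(10 \right)}\right) R{\left(m{\left(6 \right)},t \right)} = \left(-43 + \left(6 - 10\right)\right) \left(2 - - \frac{7}{4}\right) = \left(-43 + \left(6 - 10\right)\right) \left(2 + \frac{7}{4}\right) = \left(-43 - 4\right) \frac{15}{4} = \left(-47\right) \frac{15}{4} = - \frac{705}{4}$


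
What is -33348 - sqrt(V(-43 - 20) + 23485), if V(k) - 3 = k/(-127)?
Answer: -33348 - sqrt(378845953)/127 ≈ -33501.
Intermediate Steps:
V(k) = 3 - k/127 (V(k) = 3 + k/(-127) = 3 + k*(-1/127) = 3 - k/127)
-33348 - sqrt(V(-43 - 20) + 23485) = -33348 - sqrt((3 - (-43 - 20)/127) + 23485) = -33348 - sqrt((3 - 1/127*(-63)) + 23485) = -33348 - sqrt((3 + 63/127) + 23485) = -33348 - sqrt(444/127 + 23485) = -33348 - sqrt(2983039/127) = -33348 - sqrt(378845953)/127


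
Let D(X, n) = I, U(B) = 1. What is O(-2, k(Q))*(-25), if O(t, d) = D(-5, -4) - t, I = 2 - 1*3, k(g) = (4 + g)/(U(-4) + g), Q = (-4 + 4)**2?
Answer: -25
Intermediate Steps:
Q = 0 (Q = 0**2 = 0)
k(g) = (4 + g)/(1 + g)
I = -1 (I = 2 - 3 = -1)
D(X, n) = -1
O(t, d) = -1 - t
O(-2, k(Q))*(-25) = (-1 - 1*(-2))*(-25) = (-1 + 2)*(-25) = 1*(-25) = -25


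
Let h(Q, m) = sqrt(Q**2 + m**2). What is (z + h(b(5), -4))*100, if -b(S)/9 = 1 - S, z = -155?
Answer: -15500 + 400*sqrt(82) ≈ -11878.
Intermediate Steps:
b(S) = -9 + 9*S (b(S) = -9*(1 - S) = -9 + 9*S)
(z + h(b(5), -4))*100 = (-155 + sqrt((-9 + 9*5)**2 + (-4)**2))*100 = (-155 + sqrt((-9 + 45)**2 + 16))*100 = (-155 + sqrt(36**2 + 16))*100 = (-155 + sqrt(1296 + 16))*100 = (-155 + sqrt(1312))*100 = (-155 + 4*sqrt(82))*100 = -15500 + 400*sqrt(82)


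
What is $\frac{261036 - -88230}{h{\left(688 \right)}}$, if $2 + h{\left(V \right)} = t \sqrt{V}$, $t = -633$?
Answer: $\frac{174633}{68918507} - \frac{221085378 \sqrt{43}}{68918507} \approx -21.033$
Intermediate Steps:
$h{\left(V \right)} = -2 - 633 \sqrt{V}$
$\frac{261036 - -88230}{h{\left(688 \right)}} = \frac{261036 - -88230}{-2 - 633 \sqrt{688}} = \frac{261036 + 88230}{-2 - 633 \cdot 4 \sqrt{43}} = \frac{349266}{-2 - 2532 \sqrt{43}}$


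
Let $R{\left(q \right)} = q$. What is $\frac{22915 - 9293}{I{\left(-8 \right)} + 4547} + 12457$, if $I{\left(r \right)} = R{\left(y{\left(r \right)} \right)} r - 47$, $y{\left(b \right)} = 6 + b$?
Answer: $\frac{28134717}{2258} \approx 12460.0$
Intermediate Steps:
$I{\left(r \right)} = -47 + r \left(6 + r\right)$ ($I{\left(r \right)} = \left(6 + r\right) r - 47 = r \left(6 + r\right) - 47 = -47 + r \left(6 + r\right)$)
$\frac{22915 - 9293}{I{\left(-8 \right)} + 4547} + 12457 = \frac{22915 - 9293}{\left(-47 - 8 \left(6 - 8\right)\right) + 4547} + 12457 = \frac{13622}{\left(-47 - -16\right) + 4547} + 12457 = \frac{13622}{\left(-47 + 16\right) + 4547} + 12457 = \frac{13622}{-31 + 4547} + 12457 = \frac{13622}{4516} + 12457 = 13622 \cdot \frac{1}{4516} + 12457 = \frac{6811}{2258} + 12457 = \frac{28134717}{2258}$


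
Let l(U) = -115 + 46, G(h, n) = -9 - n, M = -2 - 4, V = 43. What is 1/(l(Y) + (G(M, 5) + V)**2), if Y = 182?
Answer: 1/772 ≈ 0.0012953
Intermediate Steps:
M = -6
l(U) = -69
1/(l(Y) + (G(M, 5) + V)**2) = 1/(-69 + ((-9 - 1*5) + 43)**2) = 1/(-69 + ((-9 - 5) + 43)**2) = 1/(-69 + (-14 + 43)**2) = 1/(-69 + 29**2) = 1/(-69 + 841) = 1/772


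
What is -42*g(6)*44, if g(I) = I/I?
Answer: -1848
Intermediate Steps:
g(I) = 1
-42*g(6)*44 = -42*1*44 = -42*44 = -1848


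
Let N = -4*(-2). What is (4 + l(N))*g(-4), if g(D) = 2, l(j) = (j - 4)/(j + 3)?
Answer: 96/11 ≈ 8.7273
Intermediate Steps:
N = 8
l(j) = (-4 + j)/(3 + j)
(4 + l(N))*g(-4) = (4 + (-4 + 8)/(3 + 8))*2 = (4 + 4/11)*2 = (48/11)*2 = 96/11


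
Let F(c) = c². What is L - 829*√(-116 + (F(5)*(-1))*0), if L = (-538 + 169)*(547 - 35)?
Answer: -188928 - 1658*I*√29 ≈ -1.8893e+5 - 8928.6*I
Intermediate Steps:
L = -188928 (L = -369*512 = -188928)
L - 829*√(-116 + (F(5)*(-1))*0) = -188928 - 829*√(-116 + (5²*(-1))*0) = -188928 - 829*√(-116 + (25*(-1))*0) = -188928 - 829*√(-116 - 25*0) = -188928 - 829*√(-116 + 0) = -188928 - 1658*I*√29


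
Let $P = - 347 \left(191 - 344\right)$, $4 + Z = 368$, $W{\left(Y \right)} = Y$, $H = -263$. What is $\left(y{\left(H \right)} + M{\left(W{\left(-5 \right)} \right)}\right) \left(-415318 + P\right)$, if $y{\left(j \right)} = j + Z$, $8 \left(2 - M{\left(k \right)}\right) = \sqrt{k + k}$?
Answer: $-37309381 + \frac{362227 i \sqrt{10}}{8} \approx -3.7309 \cdot 10^{7} + 1.4318 \cdot 10^{5} i$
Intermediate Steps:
$Z = 364$ ($Z = -4 + 368 = 364$)
$P = 53091$ ($P = \left(-347\right) \left(-153\right) = 53091$)
$M{\left(k \right)} = 2 - \frac{\sqrt{2} \sqrt{k}}{8}$ ($M{\left(k \right)} = 2 - \frac{\sqrt{k + k}}{8} = 2 - \frac{\sqrt{2 k}}{8} = 2 - \frac{\sqrt{2} \sqrt{k}}{8}$)
$y{\left(j \right)} = 364 + j$ ($y{\left(j \right)} = j + 364 = 364 + j$)
$\left(y{\left(H \right)} + M{\left(W{\left(-5 \right)} \right)}\right) \left(-415318 + P\right) = \left(\left(364 - 263\right) + \left(2 - \frac{\sqrt{2} \sqrt{-5}}{8}\right)\right) \left(-415318 + 53091\right) = \left(101 + \left(2 - \frac{\sqrt{2} i \sqrt{5}}{8}\right)\right) \left(-362227\right) = \left(101 + \left(2 - \frac{i \sqrt{10}}{8}\right)\right) \left(-362227\right) = \left(103 - \frac{i \sqrt{10}}{8}\right) \left(-362227\right) = -37309381 + \frac{362227 i \sqrt{10}}{8}$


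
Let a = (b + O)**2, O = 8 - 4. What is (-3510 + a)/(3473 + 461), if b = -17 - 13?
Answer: -1417/1967 ≈ -0.72039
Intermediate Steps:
O = 4
b = -30
a = 676 (a = (-30 + 4)**2 = (-26)**2 = 676)
(-3510 + a)/(3473 + 461) = (-3510 + 676)/(3473 + 461) = -2834/3934 = -2834*1/3934 = -1417/1967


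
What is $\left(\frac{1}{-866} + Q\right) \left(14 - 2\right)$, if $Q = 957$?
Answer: $\frac{4972566}{433} \approx 11484.0$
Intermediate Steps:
$\left(\frac{1}{-866} + Q\right) \left(14 - 2\right) = \left(\frac{1}{-866} + 957\right) \left(14 - 2\right) = \left(- \frac{1}{866} + 957\right) 12 = \frac{828761}{866} \cdot 12 = \frac{4972566}{433}$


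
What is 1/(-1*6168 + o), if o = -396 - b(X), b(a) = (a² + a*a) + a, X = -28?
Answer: -1/8104 ≈ -0.00012340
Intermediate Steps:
b(a) = a + 2*a² (b(a) = (a² + a²) + a = 2*a² + a = a + 2*a²)
o = -1936 (o = -396 - (-28)*(1 + 2*(-28)) = -396 - (-28)*(1 - 56) = -396 - (-28)*(-55) = -396 - 1*1540 = -396 - 1540 = -1936)
1/(-1*6168 + o) = 1/(-1*6168 - 1936) = 1/(-6168 - 1936) = 1/(-8104) = -1/8104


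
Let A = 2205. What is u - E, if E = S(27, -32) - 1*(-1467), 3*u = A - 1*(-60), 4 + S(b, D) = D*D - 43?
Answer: -1689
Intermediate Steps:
S(b, D) = -47 + D² (S(b, D) = -4 + (D*D - 43) = -4 + (D² - 43) = -4 + (-43 + D²) = -47 + D²)
u = 755 (u = (2205 - 1*(-60))/3 = (2205 + 60)/3 = (⅓)*2265 = 755)
E = 2444 (E = (-47 + (-32)²) - 1*(-1467) = (-47 + 1024) + 1467 = 977 + 1467 = 2444)
u - E = 755 - 1*2444 = 755 - 2444 = -1689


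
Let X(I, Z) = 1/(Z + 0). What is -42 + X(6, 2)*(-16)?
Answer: -50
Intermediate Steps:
X(I, Z) = 1/Z
-42 + X(6, 2)*(-16) = -42 - 16/2 = -42 + (1/2)*(-16) = -42 - 8 = -50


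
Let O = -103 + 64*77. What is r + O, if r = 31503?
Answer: 36328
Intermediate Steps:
O = 4825 (O = -103 + 4928 = 4825)
r + O = 31503 + 4825 = 36328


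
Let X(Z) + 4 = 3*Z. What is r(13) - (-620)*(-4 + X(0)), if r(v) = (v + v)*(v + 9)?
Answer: -4388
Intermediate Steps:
X(Z) = -4 + 3*Z
r(v) = 2*v*(9 + v) (r(v) = (2*v)*(9 + v) = 2*v*(9 + v))
r(13) - (-620)*(-4 + X(0)) = 2*13*(9 + 13) - (-620)*(-4 + (-4 + 3*0)) = 2*13*22 - (-620)*(-4 + (-4 + 0)) = 572 - (-620)*(-4 - 4) = 572 - (-620)*(-8) = 572 - 155*32 = 572 - 4960 = -4388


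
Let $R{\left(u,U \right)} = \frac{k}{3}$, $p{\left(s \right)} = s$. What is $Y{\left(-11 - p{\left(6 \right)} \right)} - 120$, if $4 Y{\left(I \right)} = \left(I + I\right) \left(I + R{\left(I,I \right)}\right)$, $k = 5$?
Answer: $\frac{31}{3} \approx 10.333$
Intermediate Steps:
$R{\left(u,U \right)} = \frac{5}{3}$
$Y{\left(I \right)} = \frac{I \left(\frac{5}{3} + I\right)}{2}$ ($Y{\left(I \right)} = \frac{\left(I + I\right) \left(I + \frac{5}{3}\right)}{4} = \frac{2 I \left(\frac{5}{3} + I\right)}{4} = \frac{I \left(\frac{5}{3} + I\right)}{2}$)
$Y{\left(-11 - p{\left(6 \right)} \right)} - 120 = \frac{\left(-11 - 6\right) \left(5 + 3 \left(-11 - 6\right)\right)}{6} - 120 = \frac{1}{6} \left(-17\right) \left(5 + 3 \left(-17\right)\right) - 120 = \frac{1}{6} \left(-17\right) \left(5 - 51\right) - 120 = \frac{1}{6} \left(-17\right) \left(-46\right) - 120 = \frac{391}{3} - 120 = \frac{31}{3}$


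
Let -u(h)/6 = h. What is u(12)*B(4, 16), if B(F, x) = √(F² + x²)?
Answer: -288*√17 ≈ -1187.5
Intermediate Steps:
u(h) = -6*h
u(12)*B(4, 16) = (-6*12)*√(4² + 16²) = -72*√(16 + 256) = -288*√17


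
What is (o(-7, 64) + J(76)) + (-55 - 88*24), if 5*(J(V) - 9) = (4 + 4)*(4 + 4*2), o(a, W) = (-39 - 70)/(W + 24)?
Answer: -941617/440 ≈ -2140.0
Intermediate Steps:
o(a, W) = -109/(24 + W)
J(V) = 141/5 (J(V) = 9 + ((4 + 4)*(4 + 4*2))/5 = 9 + (8*(4 + 8))/5 = 9 + (8*12)/5 = 9 + (1/5)*96 = 9 + 96/5 = 141/5)
(o(-7, 64) + J(76)) + (-55 - 88*24) = (-109/(24 + 64) + 141/5) + (-55 - 88*24) = (-109/88 + 141/5) + (-55 - 2112) = (-109*1/88 + 141/5) - 2167 = (-109/88 + 141/5) - 2167 = 11863/440 - 2167 = -941617/440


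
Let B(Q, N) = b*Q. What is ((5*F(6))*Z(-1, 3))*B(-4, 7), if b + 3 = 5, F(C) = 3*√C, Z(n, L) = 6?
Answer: -720*√6 ≈ -1763.6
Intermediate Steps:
b = 2 (b = -3 + 5 = 2)
B(Q, N) = 2*Q
((5*F(6))*Z(-1, 3))*B(-4, 7) = ((5*(3*√6))*6)*(2*(-4)) = ((15*√6)*6)*(-8) = (90*√6)*(-8) = -720*√6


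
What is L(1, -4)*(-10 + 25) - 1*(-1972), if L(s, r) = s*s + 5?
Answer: 2062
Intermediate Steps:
L(s, r) = 5 + s**2 (L(s, r) = s**2 + 5 = 5 + s**2)
L(1, -4)*(-10 + 25) - 1*(-1972) = (5 + 1**2)*(-10 + 25) - 1*(-1972) = (5 + 1)*15 + 1972 = 6*15 + 1972 = 90 + 1972 = 2062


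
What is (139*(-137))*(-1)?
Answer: 19043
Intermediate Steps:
(139*(-137))*(-1) = -19043*(-1) = 19043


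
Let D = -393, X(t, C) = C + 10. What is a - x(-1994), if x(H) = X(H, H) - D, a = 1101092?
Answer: 1102683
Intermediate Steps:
X(t, C) = 10 + C
x(H) = 403 + H (x(H) = (10 + H) - 1*(-393) = (10 + H) + 393 = 403 + H)
a - x(-1994) = 1101092 - (403 - 1994) = 1101092 - 1*(-1591) = 1101092 + 1591 = 1102683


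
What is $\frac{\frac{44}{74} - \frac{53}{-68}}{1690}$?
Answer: $\frac{3457}{4252040} \approx 0.00081302$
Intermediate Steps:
$\frac{\frac{44}{74} - \frac{53}{-68}}{1690} = \left(44 \cdot \frac{1}{74} - - \frac{53}{68}\right) \frac{1}{1690} = \left(\frac{22}{37} + \frac{53}{68}\right) \frac{1}{1690} = \frac{3457}{2516} \cdot \frac{1}{1690} = \frac{3457}{4252040}$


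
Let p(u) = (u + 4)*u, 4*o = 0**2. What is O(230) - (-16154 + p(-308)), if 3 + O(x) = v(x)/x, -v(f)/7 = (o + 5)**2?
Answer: -3564161/46 ≈ -77482.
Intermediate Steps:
o = 0 (o = (1/4)*0**2 = (1/4)*0 = 0)
v(f) = -175 (v(f) = -7*(0 + 5)**2 = -7*5**2 = -7*25 = -175)
p(u) = u*(4 + u) (p(u) = (4 + u)*u = u*(4 + u))
O(x) = -3 - 175/x
O(230) - (-16154 + p(-308)) = (-3 - 175/230) - (-16154 - 308*(4 - 308)) = (-3 - 175*1/230) - (-16154 - 308*(-304)) = (-3 - 35/46) - (-16154 + 93632) = -173/46 - 1*77478 = -173/46 - 77478 = -3564161/46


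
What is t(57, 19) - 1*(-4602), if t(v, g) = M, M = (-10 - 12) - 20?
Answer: 4560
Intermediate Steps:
M = -42 (M = -22 - 20 = -42)
t(v, g) = -42
t(57, 19) - 1*(-4602) = -42 - 1*(-4602) = -42 + 4602 = 4560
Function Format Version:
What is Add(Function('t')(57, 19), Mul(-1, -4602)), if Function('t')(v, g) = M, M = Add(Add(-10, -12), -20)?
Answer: 4560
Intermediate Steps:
M = -42 (M = Add(-22, -20) = -42)
Function('t')(v, g) = -42
Add(Function('t')(57, 19), Mul(-1, -4602)) = Add(-42, Mul(-1, -4602)) = Add(-42, 4602) = 4560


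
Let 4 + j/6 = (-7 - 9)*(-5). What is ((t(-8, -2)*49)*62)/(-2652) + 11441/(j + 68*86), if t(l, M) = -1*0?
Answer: 11441/6304 ≈ 1.8149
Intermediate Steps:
t(l, M) = 0
j = 456 (j = -24 + 6*((-7 - 9)*(-5)) = -24 + 6*(-16*(-5)) = -24 + 6*80 = -24 + 480 = 456)
((t(-8, -2)*49)*62)/(-2652) + 11441/(j + 68*86) = ((0*49)*62)/(-2652) + 11441/(456 + 68*86) = (0*62)*(-1/2652) + 11441/(456 + 5848) = 0*(-1/2652) + 11441/6304 = 0 + 11441*(1/6304) = 0 + 11441/6304 = 11441/6304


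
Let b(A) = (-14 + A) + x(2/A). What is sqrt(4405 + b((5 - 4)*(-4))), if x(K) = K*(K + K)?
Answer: 15*sqrt(78)/2 ≈ 66.238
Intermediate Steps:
x(K) = 2*K**2 (x(K) = K*(2*K) = 2*K**2)
b(A) = -14 + A + 8/A**2 (b(A) = (-14 + A) + 2*(2/A)**2 = (-14 + A) + 2*(4/A**2) = (-14 + A) + 8/A**2 = -14 + A + 8/A**2)
sqrt(4405 + b((5 - 4)*(-4))) = sqrt(4405 + (-14 + (5 - 4)*(-4) + 8/((5 - 4)*(-4))**2)) = sqrt(4405 + (-14 + 1*(-4) + 8/(1*(-4))**2)) = sqrt(4405 + (-14 - 4 + 8/(-4)**2)) = sqrt(4405 + (-14 - 4 + 8*(1/16))) = sqrt(4405 + (-14 - 4 + 1/2)) = sqrt(4405 - 35/2) = sqrt(8775/2) = 15*sqrt(78)/2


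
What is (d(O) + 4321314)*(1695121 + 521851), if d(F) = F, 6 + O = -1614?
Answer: 9576640646568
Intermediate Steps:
O = -1620 (O = -6 - 1614 = -1620)
(d(O) + 4321314)*(1695121 + 521851) = (-1620 + 4321314)*(1695121 + 521851) = 4319694*2216972 = 9576640646568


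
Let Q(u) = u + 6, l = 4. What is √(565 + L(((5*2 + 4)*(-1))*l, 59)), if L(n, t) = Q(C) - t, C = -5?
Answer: 13*√3 ≈ 22.517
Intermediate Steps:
Q(u) = 6 + u
L(n, t) = 1 - t (L(n, t) = (6 - 5) - t = 1 - t)
√(565 + L(((5*2 + 4)*(-1))*l, 59)) = √(565 + (1 - 1*59)) = √(565 + (1 - 59)) = √(565 - 58) = √507 = 13*√3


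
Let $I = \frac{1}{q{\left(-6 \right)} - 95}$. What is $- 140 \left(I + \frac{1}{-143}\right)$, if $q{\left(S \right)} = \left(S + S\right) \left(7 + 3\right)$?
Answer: $\frac{10024}{6149} \approx 1.6302$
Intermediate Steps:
$q{\left(S \right)} = 20 S$ ($q{\left(S \right)} = 2 S 10 = 20 S$)
$I = - \frac{1}{215}$ ($I = \frac{1}{20 \left(-6\right) - 95} = \frac{1}{-120 - 95} = \frac{1}{-215} = - \frac{1}{215} \approx -0.0046512$)
$- 140 \left(I + \frac{1}{-143}\right) = - 140 \left(- \frac{1}{215} + \frac{1}{-143}\right) = - 140 \left(- \frac{1}{215} - \frac{1}{143}\right) = \left(-140\right) \left(- \frac{358}{30745}\right) = \frac{10024}{6149}$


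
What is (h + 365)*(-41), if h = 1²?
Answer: -15006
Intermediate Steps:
h = 1
(h + 365)*(-41) = (1 + 365)*(-41) = 366*(-41) = -15006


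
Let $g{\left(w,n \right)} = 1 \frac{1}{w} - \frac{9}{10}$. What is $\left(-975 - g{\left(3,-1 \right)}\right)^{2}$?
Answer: $\frac{854568289}{900} \approx 9.4952 \cdot 10^{5}$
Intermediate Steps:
$g{\left(w,n \right)} = - \frac{9}{10} + \frac{1}{w}$ ($g{\left(w,n \right)} = \frac{1}{w} - \frac{9}{10} = - \frac{9}{10} + \frac{1}{w}$)
$\left(-975 - g{\left(3,-1 \right)}\right)^{2} = \left(-975 - \left(- \frac{9}{10} + \frac{1}{3}\right)\right)^{2} = \left(-975 - - \frac{17}{30}\right)^{2} = \left(-975 + \frac{17}{30}\right)^{2} = \left(- \frac{29233}{30}\right)^{2} = \frac{854568289}{900}$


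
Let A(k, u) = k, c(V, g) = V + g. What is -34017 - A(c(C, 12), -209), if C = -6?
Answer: -34023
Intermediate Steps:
-34017 - A(c(C, 12), -209) = -34017 - (-6 + 12) = -34017 - 1*6 = -34017 - 6 = -34023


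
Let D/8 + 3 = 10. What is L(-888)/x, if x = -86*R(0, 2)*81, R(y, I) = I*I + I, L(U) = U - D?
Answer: 236/10449 ≈ 0.022586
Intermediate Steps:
D = 56 (D = -24 + 8*10 = -24 + 80 = 56)
L(U) = -56 + U (L(U) = U - 1*56 = U - 56 = -56 + U)
R(y, I) = I + I**2 (R(y, I) = I**2 + I = I + I**2)
x = -41796 (x = -172*(1 + 2)*81 = -172*3*81 = -86*6*81 = -516*81 = -41796)
L(-888)/x = (-56 - 888)/(-41796) = -944*(-1/41796) = 236/10449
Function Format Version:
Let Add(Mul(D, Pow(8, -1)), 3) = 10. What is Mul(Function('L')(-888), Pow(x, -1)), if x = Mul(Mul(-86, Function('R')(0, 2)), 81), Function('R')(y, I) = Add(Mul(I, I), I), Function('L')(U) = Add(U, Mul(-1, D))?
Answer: Rational(236, 10449) ≈ 0.022586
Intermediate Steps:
D = 56 (D = Add(-24, Mul(8, 10)) = Add(-24, 80) = 56)
Function('L')(U) = Add(-56, U) (Function('L')(U) = Add(U, Mul(-1, 56)) = Add(U, -56) = Add(-56, U))
Function('R')(y, I) = Add(I, Pow(I, 2)) (Function('R')(y, I) = Add(Pow(I, 2), I) = Add(I, Pow(I, 2)))
x = -41796 (x = Mul(Mul(-86, Mul(2, Add(1, 2))), 81) = Mul(Mul(-86, Mul(2, 3)), 81) = Mul(Mul(-86, 6), 81) = Mul(-516, 81) = -41796)
Mul(Function('L')(-888), Pow(x, -1)) = Mul(Add(-56, -888), Pow(-41796, -1)) = Mul(-944, Rational(-1, 41796)) = Rational(236, 10449)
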